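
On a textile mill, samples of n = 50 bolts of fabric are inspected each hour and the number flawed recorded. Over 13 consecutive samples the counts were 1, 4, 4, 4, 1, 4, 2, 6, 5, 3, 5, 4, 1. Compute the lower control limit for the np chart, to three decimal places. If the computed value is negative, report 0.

p̄ = Σdᵢ / (k·n) = 44 / (13 × 50) = 0.06769
LCL = np̄ − 3·√(np̄(1−p̄)) = 3.3846 − 3 × 1.7764 = -1.9445 → 0 (negative, so LCL = 0)

0.000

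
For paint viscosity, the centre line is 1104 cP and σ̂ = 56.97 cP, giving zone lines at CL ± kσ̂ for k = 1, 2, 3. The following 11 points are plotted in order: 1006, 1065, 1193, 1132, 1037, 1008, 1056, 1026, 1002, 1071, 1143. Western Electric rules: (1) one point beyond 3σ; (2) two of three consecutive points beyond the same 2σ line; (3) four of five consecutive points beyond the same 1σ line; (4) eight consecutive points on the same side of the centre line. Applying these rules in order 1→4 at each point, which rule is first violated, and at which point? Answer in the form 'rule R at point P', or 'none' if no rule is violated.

rule 3 at point 9

Zone of each point (C = within 1σ̂, B = 1σ̂–2σ̂, A = 2σ̂–3σ̂, * = beyond 3σ̂; sign = side of CL): 1:-B, 2:-C, 3:+B, 4:+C, 5:-B, 6:-B, 7:-C, 8:-B, 9:-B, 10:-C, 11:+C
Rule 3 (four of five consecutive points beyond the same 1σ limit) is satisfied at point 9.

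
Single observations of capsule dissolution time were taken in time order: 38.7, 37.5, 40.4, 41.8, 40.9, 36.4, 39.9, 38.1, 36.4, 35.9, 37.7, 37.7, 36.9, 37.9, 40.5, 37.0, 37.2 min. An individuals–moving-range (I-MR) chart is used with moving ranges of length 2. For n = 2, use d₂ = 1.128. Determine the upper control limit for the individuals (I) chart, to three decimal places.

X̄ = (38.7 + 37.5 + 40.4 + 41.8 + 40.9 + 36.4 + 39.9 + 38.1 + 36.4 + 35.9 + 37.7 + 37.7 + 36.9 + 37.9 + 40.5 + 37.0 + 37.2) / 17 = 38.2882
Moving ranges: 1.2, 2.9, 1.4, 0.9, 4.5, 3.5, 1.8, 1.7, 0.5, 1.8, 0.0, 0.8, 1.0, 2.6, 3.5, 0.2; M̄R̄ = 28.3000 / 16 = 1.7688
UCL = X̄ + 3·M̄R̄/d₂ = 38.2882 + 3 × 1.7688 / 1.128 = 42.9924

42.992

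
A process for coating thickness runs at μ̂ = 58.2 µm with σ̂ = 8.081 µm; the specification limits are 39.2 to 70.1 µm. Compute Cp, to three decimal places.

Cp = (USL − LSL) / (6σ̂) = (70.1 − 39.2) / (6 × 8.081) = 30.9000 / 48.4860 = 0.6373

0.637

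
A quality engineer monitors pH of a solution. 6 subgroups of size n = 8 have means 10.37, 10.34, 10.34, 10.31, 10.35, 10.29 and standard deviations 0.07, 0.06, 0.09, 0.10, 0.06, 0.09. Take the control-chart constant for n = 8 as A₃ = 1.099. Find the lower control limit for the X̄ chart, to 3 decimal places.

10.247

X̄̄ = (10.37 + 10.34 + 10.34 + 10.31 + 10.35 + 10.29) / 6 = 10.3333
s̄ = (0.07 + 0.06 + 0.09 + 0.10 + 0.06 + 0.09) / 6 = 0.0783
LCL = X̄̄ − A₃·s̄ = 10.3333 − 1.099 × 0.0783 = 10.2472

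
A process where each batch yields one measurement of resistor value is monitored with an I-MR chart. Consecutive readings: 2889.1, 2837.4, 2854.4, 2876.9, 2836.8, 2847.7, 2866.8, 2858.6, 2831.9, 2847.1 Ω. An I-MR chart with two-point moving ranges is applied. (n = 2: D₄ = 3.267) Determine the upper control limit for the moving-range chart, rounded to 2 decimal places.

Moving ranges: 51.7, 17.0, 22.5, 40.1, 10.9, 19.1, 8.2, 26.7, 15.2; M̄R̄ = 211.4000 / 9 = 23.4889
UCL_MR = D₄·M̄R̄ = 3.267 × 23.4889 = 76.7382

76.74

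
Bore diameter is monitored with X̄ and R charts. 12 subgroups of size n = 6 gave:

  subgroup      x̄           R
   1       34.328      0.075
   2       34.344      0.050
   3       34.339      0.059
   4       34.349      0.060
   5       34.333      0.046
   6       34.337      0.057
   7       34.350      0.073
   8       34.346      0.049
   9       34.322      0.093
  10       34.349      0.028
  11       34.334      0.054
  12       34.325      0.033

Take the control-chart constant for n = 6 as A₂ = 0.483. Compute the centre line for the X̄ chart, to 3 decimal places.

X̄̄ = (34.328 + 34.344 + 34.339 + 34.349 + 34.333 + 34.337 + 34.350 + 34.346 + 34.322 + 34.349 + 34.334 + 34.325) / 12 = 412.0560 / 12 = 34.3380
CL = X̄̄ = 34.3380

34.338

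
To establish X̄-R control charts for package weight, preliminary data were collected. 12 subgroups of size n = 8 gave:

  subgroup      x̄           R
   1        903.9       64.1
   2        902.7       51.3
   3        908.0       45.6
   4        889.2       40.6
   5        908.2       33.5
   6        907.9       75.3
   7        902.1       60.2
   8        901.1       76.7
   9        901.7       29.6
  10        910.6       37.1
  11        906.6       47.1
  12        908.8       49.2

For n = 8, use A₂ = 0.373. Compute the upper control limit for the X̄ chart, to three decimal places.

X̄̄ = (903.9 + 902.7 + 908.0 + 889.2 + 908.2 + 907.9 + 902.1 + 901.1 + 901.7 + 910.6 + 906.6 + 908.8) / 12 = 10850.8000 / 12 = 904.2333
R̄ = (64.1 + 51.3 + 45.6 + 40.6 + 33.5 + 75.3 + 60.2 + 76.7 + 29.6 + 37.1 + 47.1 + 49.2) / 12 = 610.3000 / 12 = 50.8583
UCL = X̄̄ + A₂·R̄ = 904.2333 + 0.373 × 50.8583 = 923.2035

923.203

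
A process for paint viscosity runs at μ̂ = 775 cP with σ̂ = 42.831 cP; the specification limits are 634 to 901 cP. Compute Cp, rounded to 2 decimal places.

1.04

Cp = (USL − LSL) / (6σ̂) = (901 − 634) / (6 × 42.831) = 267.0000 / 256.9860 = 1.0390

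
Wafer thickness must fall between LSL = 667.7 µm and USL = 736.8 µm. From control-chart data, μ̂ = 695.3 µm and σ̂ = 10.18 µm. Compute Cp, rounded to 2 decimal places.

Cp = (USL − LSL) / (6σ̂) = (736.8 − 667.7) / (6 × 10.18) = 69.1000 / 61.0800 = 1.1313

1.13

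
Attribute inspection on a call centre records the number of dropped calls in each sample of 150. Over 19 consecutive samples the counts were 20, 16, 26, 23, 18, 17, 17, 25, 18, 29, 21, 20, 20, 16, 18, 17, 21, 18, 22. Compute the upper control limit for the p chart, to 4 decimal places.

0.2175

p̄ = Σdᵢ / (k·n) = 382 / (19 × 150) = 0.13404
UCL = p̄ + 3·√(p̄(1−p̄)/n) = 0.13404 + 3 × √(0.13404×0.86596/150) = 0.13404 + 3 × 0.02782 = 0.21749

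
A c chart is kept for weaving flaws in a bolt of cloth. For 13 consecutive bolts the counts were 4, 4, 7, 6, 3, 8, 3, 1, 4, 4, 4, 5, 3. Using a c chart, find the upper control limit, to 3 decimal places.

c̄ = (4 + 4 + 7 + 6 + 3 + 8 + 3 + 1 + 4 + 4 + 4 + 5 + 3) / 13 = 56 / 13 = 4.3077
UCL = c̄ + 3√c̄ = 4.3077 + 3 × √4.3077 = 4.3077 + 3 × 2.0755 = 10.5342

10.534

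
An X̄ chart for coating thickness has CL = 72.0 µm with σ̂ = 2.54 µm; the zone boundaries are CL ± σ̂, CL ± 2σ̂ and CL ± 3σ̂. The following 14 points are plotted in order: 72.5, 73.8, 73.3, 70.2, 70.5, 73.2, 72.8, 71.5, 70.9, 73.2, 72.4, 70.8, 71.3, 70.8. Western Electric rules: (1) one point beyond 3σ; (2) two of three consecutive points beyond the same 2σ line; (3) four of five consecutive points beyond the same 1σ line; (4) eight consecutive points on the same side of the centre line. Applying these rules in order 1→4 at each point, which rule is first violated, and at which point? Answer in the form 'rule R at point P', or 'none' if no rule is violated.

none

Zone of each point (C = within 1σ̂, B = 1σ̂–2σ̂, A = 2σ̂–3σ̂, * = beyond 3σ̂; sign = side of CL): 1:+C, 2:+C, 3:+C, 4:-C, 5:-C, 6:+C, 7:+C, 8:-C, 9:-C, 10:+C, 11:+C, 12:-C, 13:-C, 14:-C
No rule fires across all 14 points.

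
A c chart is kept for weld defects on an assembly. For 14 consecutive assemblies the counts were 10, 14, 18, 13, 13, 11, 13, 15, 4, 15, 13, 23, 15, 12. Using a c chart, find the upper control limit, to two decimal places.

c̄ = (10 + 14 + 18 + 13 + 13 + 11 + 13 + 15 + 4 + 15 + 13 + 23 + 15 + 12) / 14 = 189 / 14 = 13.5000
UCL = c̄ + 3√c̄ = 13.5000 + 3 × √13.5000 = 13.5000 + 3 × 3.6742 = 24.5227

24.52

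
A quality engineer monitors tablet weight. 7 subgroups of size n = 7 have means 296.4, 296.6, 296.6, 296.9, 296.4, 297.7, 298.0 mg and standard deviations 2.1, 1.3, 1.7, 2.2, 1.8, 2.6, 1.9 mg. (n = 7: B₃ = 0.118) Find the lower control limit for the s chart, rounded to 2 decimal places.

0.23

s̄ = (2.1 + 1.3 + 1.7 + 2.2 + 1.8 + 2.6 + 1.9) / 7 = 1.9429
LCL_s = B₃·s̄ = 0.118 × 1.9429 = 0.2293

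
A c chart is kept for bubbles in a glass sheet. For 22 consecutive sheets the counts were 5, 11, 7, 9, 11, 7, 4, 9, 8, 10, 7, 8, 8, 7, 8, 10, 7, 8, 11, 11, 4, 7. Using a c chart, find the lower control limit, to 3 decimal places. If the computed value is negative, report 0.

c̄ = (5 + 11 + 7 + 9 + 11 + 7 + 4 + 9 + 8 + 10 + 7 + 8 + 8 + 7 + 8 + 10 + 7 + 8 + 11 + 11 + 4 + 7) / 22 = 177 / 22 = 8.0455
LCL = c̄ − 3√c̄ = 8.0455 − 3 × 2.8365 = -0.4639 → 0 (cannot be negative)

0.000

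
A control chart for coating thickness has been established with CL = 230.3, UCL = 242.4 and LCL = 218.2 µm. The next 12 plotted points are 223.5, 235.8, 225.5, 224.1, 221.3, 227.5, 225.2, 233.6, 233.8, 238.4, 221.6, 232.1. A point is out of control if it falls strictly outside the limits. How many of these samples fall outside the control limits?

0

All 12 points lie within [218.2, 242.4].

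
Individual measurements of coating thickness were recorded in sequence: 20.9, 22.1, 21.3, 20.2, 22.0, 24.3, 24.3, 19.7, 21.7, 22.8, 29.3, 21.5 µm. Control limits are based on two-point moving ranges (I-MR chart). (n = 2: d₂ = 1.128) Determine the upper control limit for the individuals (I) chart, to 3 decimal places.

29.568

X̄ = (20.9 + 22.1 + 21.3 + 20.2 + 22.0 + 24.3 + 24.3 + 19.7 + 21.7 + 22.8 + 29.3 + 21.5) / 12 = 22.5083
Moving ranges: 1.2, 0.8, 1.1, 1.8, 2.3, 0.0, 4.6, 2.0, 1.1, 6.5, 7.8; M̄R̄ = 29.2000 / 11 = 2.6545
UCL = X̄ + 3·M̄R̄/d₂ = 22.5083 + 3 × 2.6545 / 1.128 = 29.5683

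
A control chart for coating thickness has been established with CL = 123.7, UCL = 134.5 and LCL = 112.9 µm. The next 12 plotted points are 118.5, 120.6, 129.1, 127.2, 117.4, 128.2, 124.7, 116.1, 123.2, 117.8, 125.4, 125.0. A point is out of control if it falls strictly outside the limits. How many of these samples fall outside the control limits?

All 12 points lie within [112.9, 134.5].

0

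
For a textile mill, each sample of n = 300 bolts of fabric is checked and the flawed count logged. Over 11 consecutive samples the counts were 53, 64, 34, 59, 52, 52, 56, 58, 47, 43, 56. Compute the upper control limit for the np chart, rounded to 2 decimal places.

p̄ = Σdᵢ / (k·n) = 574 / (11 × 300) = 0.17394
UCL = np̄ + 3·√(np̄(1−p̄)) = 52.1818 + 3 × √(52.1818×0.82606) = 52.1818 + 3 × 6.5655 = 71.8782

71.88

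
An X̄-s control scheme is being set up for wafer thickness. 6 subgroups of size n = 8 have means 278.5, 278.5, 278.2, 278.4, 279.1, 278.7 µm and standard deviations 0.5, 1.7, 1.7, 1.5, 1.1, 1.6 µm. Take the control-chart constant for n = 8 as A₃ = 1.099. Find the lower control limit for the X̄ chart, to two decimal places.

X̄̄ = (278.5 + 278.5 + 278.2 + 278.4 + 279.1 + 278.7) / 6 = 278.5667
s̄ = (0.5 + 1.7 + 1.7 + 1.5 + 1.1 + 1.6) / 6 = 1.3500
LCL = X̄̄ − A₃·s̄ = 278.5667 − 1.099 × 1.3500 = 277.0830

277.08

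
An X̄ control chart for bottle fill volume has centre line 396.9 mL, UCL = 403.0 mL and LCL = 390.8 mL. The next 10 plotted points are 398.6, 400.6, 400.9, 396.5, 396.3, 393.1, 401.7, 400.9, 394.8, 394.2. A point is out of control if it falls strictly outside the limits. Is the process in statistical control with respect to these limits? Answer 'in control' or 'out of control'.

in control

All 10 points lie within [390.8, 403.0].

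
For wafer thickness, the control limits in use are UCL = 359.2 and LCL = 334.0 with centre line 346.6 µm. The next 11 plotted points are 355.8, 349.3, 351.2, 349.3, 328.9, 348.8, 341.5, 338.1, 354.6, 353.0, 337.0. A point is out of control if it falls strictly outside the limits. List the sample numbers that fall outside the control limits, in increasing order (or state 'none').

5

Compare each point to [334.0, 359.2]: sample 5 = 328.9 < LCL.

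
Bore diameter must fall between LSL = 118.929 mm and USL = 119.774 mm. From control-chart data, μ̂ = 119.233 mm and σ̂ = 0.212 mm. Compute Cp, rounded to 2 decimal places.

Cp = (USL − LSL) / (6σ̂) = (119.774 − 118.929) / (6 × 0.212) = 0.8450 / 1.2720 = 0.6643

0.66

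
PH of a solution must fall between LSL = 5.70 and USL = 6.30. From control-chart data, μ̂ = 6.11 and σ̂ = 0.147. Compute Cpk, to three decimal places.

0.431

Cpu = (USL − μ̂) / (3σ̂) = (6.30 − 6.11) / (3 × 0.147) = 0.4308; Cpl = (μ̂ − LSL) / (3σ̂) = (6.11 − 5.70) / (3 × 0.147) = 0.9297; Cpk = min(Cpu, Cpl) = 0.4308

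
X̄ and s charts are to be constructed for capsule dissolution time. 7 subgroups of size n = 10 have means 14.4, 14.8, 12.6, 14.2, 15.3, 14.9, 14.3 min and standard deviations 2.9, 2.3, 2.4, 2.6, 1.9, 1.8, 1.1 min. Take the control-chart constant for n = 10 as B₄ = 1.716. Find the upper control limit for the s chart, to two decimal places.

3.68

s̄ = (2.9 + 2.3 + 2.4 + 2.6 + 1.9 + 1.8 + 1.1) / 7 = 2.1429
UCL_s = B₄·s̄ = 1.716 × 2.1429 = 3.6771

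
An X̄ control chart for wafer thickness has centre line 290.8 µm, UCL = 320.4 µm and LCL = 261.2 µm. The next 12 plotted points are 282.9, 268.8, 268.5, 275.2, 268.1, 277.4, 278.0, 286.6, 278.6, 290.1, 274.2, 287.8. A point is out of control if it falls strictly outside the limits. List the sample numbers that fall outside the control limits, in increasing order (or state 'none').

none

All 12 points lie within [261.2, 320.4].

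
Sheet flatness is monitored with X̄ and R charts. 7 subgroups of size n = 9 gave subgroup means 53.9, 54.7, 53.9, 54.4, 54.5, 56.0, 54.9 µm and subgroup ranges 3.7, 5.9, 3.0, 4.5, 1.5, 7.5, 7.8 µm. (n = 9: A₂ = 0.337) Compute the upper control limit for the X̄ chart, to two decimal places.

56.25

X̄̄ = (53.9 + 54.7 + 53.9 + 54.4 + 54.5 + 56.0 + 54.9) / 7 = 382.3000 / 7 = 54.6143
R̄ = (3.7 + 5.9 + 3.0 + 4.5 + 1.5 + 7.5 + 7.8) / 7 = 33.9000 / 7 = 4.8429
UCL = X̄̄ + A₂·R̄ = 54.6143 + 0.337 × 4.8429 = 56.2463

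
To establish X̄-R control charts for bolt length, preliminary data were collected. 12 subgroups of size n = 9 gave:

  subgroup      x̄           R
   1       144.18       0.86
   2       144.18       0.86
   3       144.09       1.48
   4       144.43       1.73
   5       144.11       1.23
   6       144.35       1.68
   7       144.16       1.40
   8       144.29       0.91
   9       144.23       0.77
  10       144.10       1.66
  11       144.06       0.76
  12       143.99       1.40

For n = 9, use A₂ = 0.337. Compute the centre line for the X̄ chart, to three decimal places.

144.181

X̄̄ = (144.18 + 144.18 + 144.09 + 144.43 + 144.11 + 144.35 + 144.16 + 144.29 + 144.23 + 144.10 + 144.06 + 143.99) / 12 = 1730.1700 / 12 = 144.1808
CL = X̄̄ = 144.1808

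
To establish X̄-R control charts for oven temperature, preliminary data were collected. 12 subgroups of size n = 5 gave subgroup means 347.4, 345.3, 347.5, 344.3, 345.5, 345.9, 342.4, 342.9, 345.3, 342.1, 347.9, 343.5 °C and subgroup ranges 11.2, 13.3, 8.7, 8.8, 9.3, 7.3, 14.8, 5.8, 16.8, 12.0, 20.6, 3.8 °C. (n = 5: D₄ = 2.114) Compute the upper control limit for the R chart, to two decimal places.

23.32

R̄ = (11.2 + 13.3 + 8.7 + 8.8 + 9.3 + 7.3 + 14.8 + 5.8 + 16.8 + 12.0 + 20.6 + 3.8) / 12 = 132.4000 / 12 = 11.0333
UCL_R = D₄·R̄ = 2.114 × 11.0333 = 23.3245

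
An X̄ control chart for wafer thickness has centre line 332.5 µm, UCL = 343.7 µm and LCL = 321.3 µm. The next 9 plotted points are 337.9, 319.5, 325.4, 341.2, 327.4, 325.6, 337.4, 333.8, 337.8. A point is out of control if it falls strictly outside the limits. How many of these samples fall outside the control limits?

Compare each point to [321.3, 343.7]: sample 2 = 319.5 < LCL.

1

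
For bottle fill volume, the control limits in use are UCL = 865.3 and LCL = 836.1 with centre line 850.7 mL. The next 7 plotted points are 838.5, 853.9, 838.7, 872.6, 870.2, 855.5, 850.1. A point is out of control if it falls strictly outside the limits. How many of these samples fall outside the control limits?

2

Compare each point to [836.1, 865.3]: sample 4 = 872.6 > UCL; sample 5 = 870.2 > UCL.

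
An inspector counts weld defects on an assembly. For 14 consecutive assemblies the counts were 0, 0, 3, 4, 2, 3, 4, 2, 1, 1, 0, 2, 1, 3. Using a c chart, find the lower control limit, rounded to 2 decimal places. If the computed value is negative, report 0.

0.00

c̄ = (0 + 0 + 3 + 4 + 2 + 3 + 4 + 2 + 1 + 1 + 0 + 2 + 1 + 3) / 14 = 26 / 14 = 1.8571
LCL = c̄ − 3√c̄ = 1.8571 − 3 × 1.3628 = -2.2312 → 0 (cannot be negative)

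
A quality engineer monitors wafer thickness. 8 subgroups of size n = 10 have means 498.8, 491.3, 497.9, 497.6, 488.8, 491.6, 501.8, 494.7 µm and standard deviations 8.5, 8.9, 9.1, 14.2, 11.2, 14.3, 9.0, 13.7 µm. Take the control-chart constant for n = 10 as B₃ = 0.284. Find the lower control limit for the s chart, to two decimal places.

3.16

s̄ = (8.5 + 8.9 + 9.1 + 14.2 + 11.2 + 14.3 + 9.0 + 13.7) / 8 = 11.1125
LCL_s = B₃·s̄ = 0.284 × 11.1125 = 3.1559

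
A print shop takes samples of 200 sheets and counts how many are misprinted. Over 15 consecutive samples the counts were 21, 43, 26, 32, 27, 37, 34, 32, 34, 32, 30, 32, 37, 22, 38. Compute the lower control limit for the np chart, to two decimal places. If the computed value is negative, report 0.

p̄ = Σdᵢ / (k·n) = 477 / (15 × 200) = 0.15900
LCL = np̄ − 3·√(np̄(1−p̄)) = 31.8000 − 3 × 5.1714 = 16.2857

16.29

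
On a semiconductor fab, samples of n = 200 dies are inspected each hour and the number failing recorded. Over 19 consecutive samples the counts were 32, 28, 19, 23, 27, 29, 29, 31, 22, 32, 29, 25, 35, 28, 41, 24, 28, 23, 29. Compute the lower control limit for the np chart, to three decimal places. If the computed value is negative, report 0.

13.361

p̄ = Σdᵢ / (k·n) = 534 / (19 × 200) = 0.14053
LCL = np̄ − 3·√(np̄(1−p̄)) = 28.1053 − 3 × 4.9148 = 13.3607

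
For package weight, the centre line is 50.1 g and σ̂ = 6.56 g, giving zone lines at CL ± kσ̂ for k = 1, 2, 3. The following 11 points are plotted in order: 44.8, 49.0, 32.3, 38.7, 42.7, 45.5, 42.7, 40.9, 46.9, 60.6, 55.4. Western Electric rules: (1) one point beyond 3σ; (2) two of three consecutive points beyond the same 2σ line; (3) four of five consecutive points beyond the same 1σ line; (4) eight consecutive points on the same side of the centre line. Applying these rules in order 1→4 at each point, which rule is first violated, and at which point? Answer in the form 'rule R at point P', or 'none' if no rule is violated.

rule 3 at point 7

Zone of each point (C = within 1σ̂, B = 1σ̂–2σ̂, A = 2σ̂–3σ̂, * = beyond 3σ̂; sign = side of CL): 1:-C, 2:-C, 3:-A, 4:-B, 5:-B, 6:-C, 7:-B, 8:-B, 9:-C, 10:+B, 11:+C
Rule 3 (four of five consecutive points beyond the same 1σ limit) is satisfied at point 7.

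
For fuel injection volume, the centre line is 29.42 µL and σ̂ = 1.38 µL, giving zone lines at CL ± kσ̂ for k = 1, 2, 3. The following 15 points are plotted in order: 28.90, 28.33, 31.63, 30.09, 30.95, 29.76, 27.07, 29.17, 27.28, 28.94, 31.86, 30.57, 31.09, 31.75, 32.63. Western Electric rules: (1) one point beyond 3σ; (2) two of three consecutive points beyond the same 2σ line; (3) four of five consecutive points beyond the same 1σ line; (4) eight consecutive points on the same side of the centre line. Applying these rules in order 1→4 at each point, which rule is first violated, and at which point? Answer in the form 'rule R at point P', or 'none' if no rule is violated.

Zone of each point (C = within 1σ̂, B = 1σ̂–2σ̂, A = 2σ̂–3σ̂, * = beyond 3σ̂; sign = side of CL): 1:-C, 2:-C, 3:+B, 4:+C, 5:+B, 6:+C, 7:-B, 8:-C, 9:-B, 10:-C, 11:+B, 12:+C, 13:+B, 14:+B, 15:+A
Rule 3 (four of five consecutive points beyond the same 1σ limit) is satisfied at point 15.

rule 3 at point 15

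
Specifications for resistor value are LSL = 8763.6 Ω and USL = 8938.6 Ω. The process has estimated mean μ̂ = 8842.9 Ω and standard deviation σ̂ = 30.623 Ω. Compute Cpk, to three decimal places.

0.863

Cpu = (USL − μ̂) / (3σ̂) = (8938.6 − 8842.9) / (3 × 30.623) = 1.0417; Cpl = (μ̂ − LSL) / (3σ̂) = (8842.9 − 8763.6) / (3 × 30.623) = 0.8632; Cpk = min(Cpu, Cpl) = 0.8632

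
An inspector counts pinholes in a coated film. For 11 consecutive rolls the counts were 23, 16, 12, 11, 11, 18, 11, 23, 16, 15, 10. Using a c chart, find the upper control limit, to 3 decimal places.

26.745

c̄ = (23 + 16 + 12 + 11 + 11 + 18 + 11 + 23 + 16 + 15 + 10) / 11 = 166 / 11 = 15.0909
UCL = c̄ + 3√c̄ = 15.0909 + 3 × √15.0909 = 15.0909 + 3 × 3.8847 = 26.7450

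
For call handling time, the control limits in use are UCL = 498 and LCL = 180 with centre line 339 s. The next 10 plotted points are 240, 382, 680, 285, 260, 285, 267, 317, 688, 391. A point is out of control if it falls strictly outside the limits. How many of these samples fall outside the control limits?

2

Compare each point to [180, 498]: sample 3 = 680 > UCL; sample 9 = 688 > UCL.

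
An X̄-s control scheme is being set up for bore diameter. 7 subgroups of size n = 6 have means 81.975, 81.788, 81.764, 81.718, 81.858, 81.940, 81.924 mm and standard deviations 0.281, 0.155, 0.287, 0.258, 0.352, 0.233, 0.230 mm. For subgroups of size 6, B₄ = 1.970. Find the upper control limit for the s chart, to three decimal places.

0.505

s̄ = (0.281 + 0.155 + 0.287 + 0.258 + 0.352 + 0.233 + 0.230) / 7 = 0.2566
UCL_s = B₄·s̄ = 1.970 × 0.2566 = 0.5054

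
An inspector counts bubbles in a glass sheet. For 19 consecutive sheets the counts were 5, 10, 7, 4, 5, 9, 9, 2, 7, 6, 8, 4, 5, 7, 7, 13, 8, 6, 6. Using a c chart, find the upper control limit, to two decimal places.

14.52

c̄ = (5 + 10 + 7 + 4 + 5 + 9 + 9 + 2 + 7 + 6 + 8 + 4 + 5 + 7 + 7 + 13 + 8 + 6 + 6) / 19 = 128 / 19 = 6.7368
UCL = c̄ + 3√c̄ = 6.7368 + 3 × √6.7368 = 6.7368 + 3 × 2.5955 = 14.5235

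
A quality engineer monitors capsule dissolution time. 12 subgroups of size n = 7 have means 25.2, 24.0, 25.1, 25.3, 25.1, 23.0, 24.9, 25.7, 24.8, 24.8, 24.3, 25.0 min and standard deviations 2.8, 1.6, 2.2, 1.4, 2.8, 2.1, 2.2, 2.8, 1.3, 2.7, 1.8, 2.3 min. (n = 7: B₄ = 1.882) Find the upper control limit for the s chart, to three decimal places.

4.078

s̄ = (2.8 + 1.6 + 2.2 + 1.4 + 2.8 + 2.1 + 2.2 + 2.8 + 1.3 + 2.7 + 1.8 + 2.3) / 12 = 2.1667
UCL_s = B₄·s̄ = 1.882 × 2.1667 = 4.0777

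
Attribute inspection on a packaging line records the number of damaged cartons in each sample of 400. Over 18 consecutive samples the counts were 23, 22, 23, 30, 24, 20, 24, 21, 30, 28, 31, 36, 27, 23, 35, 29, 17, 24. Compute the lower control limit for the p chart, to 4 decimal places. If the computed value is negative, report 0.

p̄ = Σdᵢ / (k·n) = 467 / (18 × 400) = 0.06486
LCL = p̄ − 3·√(p̄(1−p̄)/n) = 0.06486 − 3 × 0.01231 = 0.02792

0.0279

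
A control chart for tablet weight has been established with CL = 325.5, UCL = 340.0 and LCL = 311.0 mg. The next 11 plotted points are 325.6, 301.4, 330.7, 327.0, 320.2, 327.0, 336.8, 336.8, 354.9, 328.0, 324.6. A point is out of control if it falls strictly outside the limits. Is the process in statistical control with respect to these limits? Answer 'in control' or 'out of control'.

Compare each point to [311.0, 340.0]: sample 2 = 301.4 < LCL; sample 9 = 354.9 > UCL.

out of control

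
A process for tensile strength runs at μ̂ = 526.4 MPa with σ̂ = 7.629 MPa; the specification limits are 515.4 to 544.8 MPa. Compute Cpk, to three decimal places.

Cpu = (USL − μ̂) / (3σ̂) = (544.8 − 526.4) / (3 × 7.629) = 0.8039; Cpl = (μ̂ − LSL) / (3σ̂) = (526.4 − 515.4) / (3 × 7.629) = 0.4806; Cpk = min(Cpu, Cpl) = 0.4806

0.481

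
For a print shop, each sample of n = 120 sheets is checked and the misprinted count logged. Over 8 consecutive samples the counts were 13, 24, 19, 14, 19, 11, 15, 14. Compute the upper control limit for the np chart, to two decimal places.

27.33

p̄ = Σdᵢ / (k·n) = 129 / (8 × 120) = 0.13437
UCL = np̄ + 3·√(np̄(1−p̄)) = 16.1250 + 3 × √(16.1250×0.86562) = 16.1250 + 3 × 3.7361 = 27.3332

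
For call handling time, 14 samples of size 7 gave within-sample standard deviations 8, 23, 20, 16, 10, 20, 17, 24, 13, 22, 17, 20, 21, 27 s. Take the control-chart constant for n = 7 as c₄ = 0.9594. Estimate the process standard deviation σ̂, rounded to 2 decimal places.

19.21

s̄ = (8 + 23 + 20 + 16 + 10 + 20 + 17 + 24 + 13 + 22 + 17 + 20 + 21 + 27) / 14 = 18.4286
σ̂ = s̄ / c₄ = 18.4286 / 0.9594 = 19.2084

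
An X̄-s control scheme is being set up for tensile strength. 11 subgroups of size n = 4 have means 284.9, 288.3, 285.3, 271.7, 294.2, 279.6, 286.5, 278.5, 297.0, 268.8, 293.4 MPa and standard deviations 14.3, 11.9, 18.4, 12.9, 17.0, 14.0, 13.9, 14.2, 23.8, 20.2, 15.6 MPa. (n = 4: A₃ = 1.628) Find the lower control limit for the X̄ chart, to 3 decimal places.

258.304

X̄̄ = (284.9 + 288.3 + 285.3 + 271.7 + 294.2 + 279.6 + 286.5 + 278.5 + 297.0 + 268.8 + 293.4) / 11 = 284.3818
s̄ = (14.3 + 11.9 + 18.4 + 12.9 + 17.0 + 14.0 + 13.9 + 14.2 + 23.8 + 20.2 + 15.6) / 11 = 16.0182
LCL = X̄̄ − A₃·s̄ = 284.3818 − 1.628 × 16.0182 = 258.3042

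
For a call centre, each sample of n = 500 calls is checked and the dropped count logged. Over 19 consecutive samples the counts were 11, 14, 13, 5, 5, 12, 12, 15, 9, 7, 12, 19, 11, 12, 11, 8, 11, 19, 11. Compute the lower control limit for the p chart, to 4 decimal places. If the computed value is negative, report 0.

p̄ = Σdᵢ / (k·n) = 217 / (19 × 500) = 0.02284
LCL = p̄ − 3·√(p̄(1−p̄)/n) = 0.02284 − 3 × 0.00668 = 0.00280

0.0028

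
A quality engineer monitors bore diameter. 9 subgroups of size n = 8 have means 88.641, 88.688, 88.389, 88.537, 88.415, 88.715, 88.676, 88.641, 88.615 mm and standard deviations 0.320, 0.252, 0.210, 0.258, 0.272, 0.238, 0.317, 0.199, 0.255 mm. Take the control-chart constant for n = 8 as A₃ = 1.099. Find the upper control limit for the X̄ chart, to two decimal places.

88.87

X̄̄ = (88.641 + 88.688 + 88.389 + 88.537 + 88.415 + 88.715 + 88.676 + 88.641 + 88.615) / 9 = 88.5908
s̄ = (0.320 + 0.252 + 0.210 + 0.258 + 0.272 + 0.238 + 0.317 + 0.199 + 0.255) / 9 = 0.2579
UCL = X̄̄ + A₃·s̄ = 88.5908 + 1.099 × 0.2579 = 88.8742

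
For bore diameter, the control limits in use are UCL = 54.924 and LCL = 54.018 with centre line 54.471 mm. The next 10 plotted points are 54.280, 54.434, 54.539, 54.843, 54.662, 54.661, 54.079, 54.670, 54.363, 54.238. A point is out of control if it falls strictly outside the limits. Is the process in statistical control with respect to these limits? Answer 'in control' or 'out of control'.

in control

All 10 points lie within [54.018, 54.924].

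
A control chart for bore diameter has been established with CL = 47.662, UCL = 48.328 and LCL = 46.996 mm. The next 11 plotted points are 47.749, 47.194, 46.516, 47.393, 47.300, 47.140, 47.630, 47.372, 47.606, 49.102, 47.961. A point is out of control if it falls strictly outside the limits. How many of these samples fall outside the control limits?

2

Compare each point to [46.996, 48.328]: sample 3 = 46.516 < LCL; sample 10 = 49.102 > UCL.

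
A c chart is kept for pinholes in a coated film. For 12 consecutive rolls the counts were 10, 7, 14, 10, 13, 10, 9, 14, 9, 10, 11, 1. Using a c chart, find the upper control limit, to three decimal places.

19.241

c̄ = (10 + 7 + 14 + 10 + 13 + 10 + 9 + 14 + 9 + 10 + 11 + 1) / 12 = 118 / 12 = 9.8333
UCL = c̄ + 3√c̄ = 9.8333 + 3 × √9.8333 = 9.8333 + 3 × 3.1358 = 19.2408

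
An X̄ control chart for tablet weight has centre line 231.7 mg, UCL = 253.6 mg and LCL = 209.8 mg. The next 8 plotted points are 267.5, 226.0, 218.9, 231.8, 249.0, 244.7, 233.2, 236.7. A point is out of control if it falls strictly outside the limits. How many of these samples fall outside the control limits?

Compare each point to [209.8, 253.6]: sample 1 = 267.5 > UCL.

1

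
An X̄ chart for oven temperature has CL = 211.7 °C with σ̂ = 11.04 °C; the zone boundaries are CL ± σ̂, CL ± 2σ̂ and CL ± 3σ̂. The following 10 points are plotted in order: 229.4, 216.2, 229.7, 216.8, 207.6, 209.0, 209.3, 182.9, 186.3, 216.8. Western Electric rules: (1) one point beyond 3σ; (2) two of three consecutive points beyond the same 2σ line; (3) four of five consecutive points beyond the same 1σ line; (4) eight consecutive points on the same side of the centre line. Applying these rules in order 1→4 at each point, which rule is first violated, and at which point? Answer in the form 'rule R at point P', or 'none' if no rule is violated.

Zone of each point (C = within 1σ̂, B = 1σ̂–2σ̂, A = 2σ̂–3σ̂, * = beyond 3σ̂; sign = side of CL): 1:+B, 2:+C, 3:+B, 4:+C, 5:-C, 6:-C, 7:-C, 8:-A, 9:-A, 10:+C
Rule 2 (two of three consecutive points beyond the same 2σ limit) is satisfied at point 9.

rule 2 at point 9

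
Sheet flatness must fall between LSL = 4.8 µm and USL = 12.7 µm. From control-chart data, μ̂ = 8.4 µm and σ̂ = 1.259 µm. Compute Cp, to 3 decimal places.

1.046

Cp = (USL − LSL) / (6σ̂) = (12.7 − 4.8) / (6 × 1.259) = 7.9000 / 7.5540 = 1.0458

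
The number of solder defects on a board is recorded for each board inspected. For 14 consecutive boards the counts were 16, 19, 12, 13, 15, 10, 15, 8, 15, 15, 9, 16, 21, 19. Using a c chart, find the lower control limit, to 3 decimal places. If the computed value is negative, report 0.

3.076

c̄ = (16 + 19 + 12 + 13 + 15 + 10 + 15 + 8 + 15 + 15 + 9 + 16 + 21 + 19) / 14 = 203 / 14 = 14.5000
LCL = c̄ − 3√c̄ = 14.5000 − 3 × 3.8079 = 3.0763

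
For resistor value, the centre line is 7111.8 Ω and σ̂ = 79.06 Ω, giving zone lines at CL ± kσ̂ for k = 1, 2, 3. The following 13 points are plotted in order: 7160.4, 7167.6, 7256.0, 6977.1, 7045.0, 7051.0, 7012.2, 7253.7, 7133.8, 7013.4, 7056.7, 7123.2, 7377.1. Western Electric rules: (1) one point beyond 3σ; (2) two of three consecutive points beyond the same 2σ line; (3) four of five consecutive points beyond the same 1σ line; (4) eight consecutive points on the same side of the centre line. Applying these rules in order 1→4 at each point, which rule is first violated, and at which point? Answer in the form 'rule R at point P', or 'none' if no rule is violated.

Zone of each point (C = within 1σ̂, B = 1σ̂–2σ̂, A = 2σ̂–3σ̂, * = beyond 3σ̂; sign = side of CL): 1:+C, 2:+C, 3:+B, 4:-B, 5:-C, 6:-C, 7:-B, 8:+B, 9:+C, 10:-B, 11:-C, 12:+C, 13:+*
Rule 1 (one point beyond the 3σ limits) is satisfied at point 13.

rule 1 at point 13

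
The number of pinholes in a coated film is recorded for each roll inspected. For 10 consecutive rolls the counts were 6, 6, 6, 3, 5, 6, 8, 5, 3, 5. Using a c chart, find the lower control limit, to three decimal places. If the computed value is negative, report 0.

0.000

c̄ = (6 + 6 + 6 + 3 + 5 + 6 + 8 + 5 + 3 + 5) / 10 = 53 / 10 = 5.3000
LCL = c̄ − 3√c̄ = 5.3000 − 3 × 2.3022 = -1.6065 → 0 (cannot be negative)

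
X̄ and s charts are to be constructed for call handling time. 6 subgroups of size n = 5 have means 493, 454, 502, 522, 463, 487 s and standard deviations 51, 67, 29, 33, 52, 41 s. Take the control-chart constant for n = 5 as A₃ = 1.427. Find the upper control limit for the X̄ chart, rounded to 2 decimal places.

551.76

X̄̄ = (493 + 454 + 502 + 522 + 463 + 487) / 6 = 486.8333
s̄ = (51 + 67 + 29 + 33 + 52 + 41) / 6 = 45.5000
UCL = X̄̄ + A₃·s̄ = 486.8333 + 1.427 × 45.5000 = 551.7618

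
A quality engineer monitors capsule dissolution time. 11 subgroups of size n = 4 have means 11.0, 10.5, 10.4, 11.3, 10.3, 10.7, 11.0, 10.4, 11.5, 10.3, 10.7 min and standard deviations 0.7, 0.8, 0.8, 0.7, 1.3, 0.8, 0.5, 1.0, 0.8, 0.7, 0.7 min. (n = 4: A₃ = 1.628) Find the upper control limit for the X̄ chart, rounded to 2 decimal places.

12.04

X̄̄ = (11.0 + 10.5 + 10.4 + 11.3 + 10.3 + 10.7 + 11.0 + 10.4 + 11.5 + 10.3 + 10.7) / 11 = 10.7364
s̄ = (0.7 + 0.8 + 0.8 + 0.7 + 1.3 + 0.8 + 0.5 + 1.0 + 0.8 + 0.7 + 0.7) / 11 = 0.8000
UCL = X̄̄ + A₃·s̄ = 10.7364 + 1.628 × 0.8000 = 12.0388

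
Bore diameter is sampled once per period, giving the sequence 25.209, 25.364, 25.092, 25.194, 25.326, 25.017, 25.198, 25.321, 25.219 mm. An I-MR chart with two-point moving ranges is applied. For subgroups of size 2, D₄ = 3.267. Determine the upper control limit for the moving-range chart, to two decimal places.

0.56

Moving ranges: 0.155, 0.272, 0.102, 0.132, 0.309, 0.181, 0.123, 0.102; M̄R̄ = 1.3760 / 8 = 0.1720
UCL_MR = D₄·M̄R̄ = 3.267 × 0.1720 = 0.5619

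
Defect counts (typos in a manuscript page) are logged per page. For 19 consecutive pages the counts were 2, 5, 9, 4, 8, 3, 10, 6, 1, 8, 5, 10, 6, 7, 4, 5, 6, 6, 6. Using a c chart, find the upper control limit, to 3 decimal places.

c̄ = (2 + 5 + 9 + 4 + 8 + 3 + 10 + 6 + 1 + 8 + 5 + 10 + 6 + 7 + 4 + 5 + 6 + 6 + 6) / 19 = 111 / 19 = 5.8421
UCL = c̄ + 3√c̄ = 5.8421 + 3 × √5.8421 = 5.8421 + 3 × 2.4170 = 13.0932

13.093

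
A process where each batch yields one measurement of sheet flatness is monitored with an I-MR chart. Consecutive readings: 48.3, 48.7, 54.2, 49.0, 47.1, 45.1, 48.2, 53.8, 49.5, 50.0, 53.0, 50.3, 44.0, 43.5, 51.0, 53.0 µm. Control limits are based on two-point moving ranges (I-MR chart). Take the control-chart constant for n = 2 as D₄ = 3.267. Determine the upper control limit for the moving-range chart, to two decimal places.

11.00

Moving ranges: 0.4, 5.5, 5.2, 1.9, 2.0, 3.1, 5.6, 4.3, 0.5, 3.0, 2.7, 6.3, 0.5, 7.5, 2.0; M̄R̄ = 50.5000 / 15 = 3.3667
UCL_MR = D₄·M̄R̄ = 3.267 × 3.3667 = 10.9989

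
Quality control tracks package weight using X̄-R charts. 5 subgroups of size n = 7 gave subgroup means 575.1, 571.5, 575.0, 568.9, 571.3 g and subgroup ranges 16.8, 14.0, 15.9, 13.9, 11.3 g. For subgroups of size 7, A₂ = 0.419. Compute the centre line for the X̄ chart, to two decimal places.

X̄̄ = (575.1 + 571.5 + 575.0 + 568.9 + 571.3) / 5 = 2861.8000 / 5 = 572.3600
CL = X̄̄ = 572.3600

572.36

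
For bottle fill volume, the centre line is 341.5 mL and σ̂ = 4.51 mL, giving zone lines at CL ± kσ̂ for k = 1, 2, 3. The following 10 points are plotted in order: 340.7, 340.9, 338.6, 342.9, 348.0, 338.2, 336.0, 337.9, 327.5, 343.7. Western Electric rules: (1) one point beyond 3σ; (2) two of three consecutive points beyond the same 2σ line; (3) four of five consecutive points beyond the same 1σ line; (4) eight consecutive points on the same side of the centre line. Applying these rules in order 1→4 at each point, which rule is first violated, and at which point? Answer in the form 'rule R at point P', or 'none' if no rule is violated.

rule 1 at point 9

Zone of each point (C = within 1σ̂, B = 1σ̂–2σ̂, A = 2σ̂–3σ̂, * = beyond 3σ̂; sign = side of CL): 1:-C, 2:-C, 3:-C, 4:+C, 5:+B, 6:-C, 7:-B, 8:-C, 9:-*, 10:+C
Rule 1 (one point beyond the 3σ limits) is satisfied at point 9.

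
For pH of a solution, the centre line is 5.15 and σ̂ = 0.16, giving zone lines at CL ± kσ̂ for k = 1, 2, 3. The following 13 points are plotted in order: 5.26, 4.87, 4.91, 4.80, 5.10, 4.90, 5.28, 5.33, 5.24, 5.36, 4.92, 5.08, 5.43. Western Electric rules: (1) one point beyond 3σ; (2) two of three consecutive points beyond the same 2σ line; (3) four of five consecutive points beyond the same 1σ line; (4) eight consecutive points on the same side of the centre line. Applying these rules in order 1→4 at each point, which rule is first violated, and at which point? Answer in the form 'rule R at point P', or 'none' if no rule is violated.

Zone of each point (C = within 1σ̂, B = 1σ̂–2σ̂, A = 2σ̂–3σ̂, * = beyond 3σ̂; sign = side of CL): 1:+C, 2:-B, 3:-B, 4:-A, 5:-C, 6:-B, 7:+C, 8:+B, 9:+C, 10:+B, 11:-B, 12:-C, 13:+B
Rule 3 (four of five consecutive points beyond the same 1σ limit) is satisfied at point 6.

rule 3 at point 6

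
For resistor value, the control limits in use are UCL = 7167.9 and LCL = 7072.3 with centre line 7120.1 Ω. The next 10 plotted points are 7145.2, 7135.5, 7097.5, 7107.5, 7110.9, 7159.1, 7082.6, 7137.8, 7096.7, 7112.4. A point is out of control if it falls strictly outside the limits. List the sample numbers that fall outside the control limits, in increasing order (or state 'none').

none

All 10 points lie within [7072.3, 7167.9].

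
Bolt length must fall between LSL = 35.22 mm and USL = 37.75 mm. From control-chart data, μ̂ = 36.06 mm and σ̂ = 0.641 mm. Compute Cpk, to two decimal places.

0.44

Cpu = (USL − μ̂) / (3σ̂) = (37.75 − 36.06) / (3 × 0.641) = 0.8788; Cpl = (μ̂ − LSL) / (3σ̂) = (36.06 − 35.22) / (3 × 0.641) = 0.4368; Cpk = min(Cpu, Cpl) = 0.4368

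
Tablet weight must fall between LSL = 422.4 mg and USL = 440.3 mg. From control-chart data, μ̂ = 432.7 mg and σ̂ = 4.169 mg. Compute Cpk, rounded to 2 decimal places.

Cpu = (USL − μ̂) / (3σ̂) = (440.3 − 432.7) / (3 × 4.169) = 0.6077; Cpl = (μ̂ − LSL) / (3σ̂) = (432.7 − 422.4) / (3 × 4.169) = 0.8235; Cpk = min(Cpu, Cpl) = 0.6077

0.61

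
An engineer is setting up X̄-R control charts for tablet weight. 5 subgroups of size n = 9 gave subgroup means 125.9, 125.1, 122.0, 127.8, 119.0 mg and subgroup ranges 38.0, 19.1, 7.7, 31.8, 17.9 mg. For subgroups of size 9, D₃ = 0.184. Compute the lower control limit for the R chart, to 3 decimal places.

4.214

R̄ = (38.0 + 19.1 + 7.7 + 31.8 + 17.9) / 5 = 114.5000 / 5 = 22.9000
LCL_R = D₃·R̄ = 0.184 × 22.9000 = 4.2136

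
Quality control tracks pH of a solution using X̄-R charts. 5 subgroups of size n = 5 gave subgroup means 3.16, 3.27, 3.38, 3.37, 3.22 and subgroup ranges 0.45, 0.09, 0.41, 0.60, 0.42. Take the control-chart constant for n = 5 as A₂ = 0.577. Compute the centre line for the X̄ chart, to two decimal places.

X̄̄ = (3.16 + 3.27 + 3.38 + 3.37 + 3.22) / 5 = 16.4000 / 5 = 3.2800
CL = X̄̄ = 3.2800

3.28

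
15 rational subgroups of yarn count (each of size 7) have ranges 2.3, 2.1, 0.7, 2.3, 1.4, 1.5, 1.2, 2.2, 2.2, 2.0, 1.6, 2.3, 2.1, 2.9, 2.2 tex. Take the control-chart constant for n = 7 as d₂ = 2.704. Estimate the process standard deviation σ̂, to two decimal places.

0.71

R̄ = (2.3 + 2.1 + 0.7 + 2.3 + 1.4 + 1.5 + 1.2 + 2.2 + 2.2 + 2.0 + 1.6 + 2.3 + 2.1 + 2.9 + 2.2) / 15 = 1.9333
σ̂ = R̄ / d₂ = 1.9333 / 2.704 = 0.7150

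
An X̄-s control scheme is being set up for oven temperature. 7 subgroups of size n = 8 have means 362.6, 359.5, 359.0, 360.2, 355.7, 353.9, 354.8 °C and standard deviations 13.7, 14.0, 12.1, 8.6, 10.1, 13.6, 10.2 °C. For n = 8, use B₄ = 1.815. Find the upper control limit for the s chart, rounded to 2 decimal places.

21.34

s̄ = (13.7 + 14.0 + 12.1 + 8.6 + 10.1 + 13.6 + 10.2) / 7 = 11.7571
UCL_s = B₄·s̄ = 1.815 × 11.7571 = 21.3392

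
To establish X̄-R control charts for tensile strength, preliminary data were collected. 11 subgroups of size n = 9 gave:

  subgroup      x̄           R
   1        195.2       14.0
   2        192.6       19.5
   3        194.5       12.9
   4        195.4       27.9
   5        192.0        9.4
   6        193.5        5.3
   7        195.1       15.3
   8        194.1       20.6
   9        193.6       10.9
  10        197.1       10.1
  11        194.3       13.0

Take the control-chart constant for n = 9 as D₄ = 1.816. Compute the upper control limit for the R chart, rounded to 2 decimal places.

R̄ = (14.0 + 19.5 + 12.9 + 27.9 + 9.4 + 5.3 + 15.3 + 20.6 + 10.9 + 10.1 + 13.0) / 11 = 158.9000 / 11 = 14.4455
UCL_R = D₄·R̄ = 1.816 × 14.4455 = 26.2329

26.23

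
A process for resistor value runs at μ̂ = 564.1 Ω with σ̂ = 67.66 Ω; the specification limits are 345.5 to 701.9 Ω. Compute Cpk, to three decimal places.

Cpu = (USL − μ̂) / (3σ̂) = (701.9 − 564.1) / (3 × 67.66) = 0.6789; Cpl = (μ̂ − LSL) / (3σ̂) = (564.1 − 345.5) / (3 × 67.66) = 1.0770; Cpk = min(Cpu, Cpl) = 0.6789

0.679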